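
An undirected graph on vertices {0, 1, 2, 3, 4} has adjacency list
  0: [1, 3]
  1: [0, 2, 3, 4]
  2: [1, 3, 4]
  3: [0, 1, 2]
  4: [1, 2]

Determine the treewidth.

2

A width-2 tree decomposition is:
Bags: B1 = {1, 2, 3}  B2 = {1, 2, 4}  B3 = {0, 1, 3}
Tree: B1–B2, B1–B3
Every bag has size at most 3, so the width is 3 − 1 = 2 and tw(G) ≤ 2. On the other hand G contains the 3-clique {0, 1, 3}. A clique must lie in a single bag of any decomposition, so no decomposition can have width below 2. Hence tw(G) = 2 exactly.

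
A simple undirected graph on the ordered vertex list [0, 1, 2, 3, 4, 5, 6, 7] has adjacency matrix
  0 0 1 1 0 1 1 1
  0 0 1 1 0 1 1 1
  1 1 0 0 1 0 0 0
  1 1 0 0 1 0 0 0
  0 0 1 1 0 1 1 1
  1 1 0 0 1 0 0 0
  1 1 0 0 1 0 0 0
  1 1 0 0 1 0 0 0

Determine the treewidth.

A width-3 tree decomposition is:
Bags: B1 = {0, 1, 3, 4}  B2 = {0, 1, 2, 4}  B3 = {0, 1, 4, 6}  B4 = {0, 1, 4, 7}  B5 = {0, 1, 4, 5}
Tree: B1–B2, B2–B3, B3–B4, B4–B5
The largest bag has 4 vertices, giving width 3; this decomposition certifies tw(G) ≤ 3. For the lower bound: the 4 vertex sets {3,4}, {1,2}, {0}, {6} are disjoint, each induces a connected subgraph, and every pair is joined by at least one edge of G. Contracting each set to a single vertex therefore yields K_{4} as a minor, and since treewidth is minor-monotone, tw(G) ≥ tw(K_{4}) = 3. Therefore the treewidth is 3.

3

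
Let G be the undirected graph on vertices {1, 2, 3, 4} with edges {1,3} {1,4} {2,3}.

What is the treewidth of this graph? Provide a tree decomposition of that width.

Treewidth 1.
Bags: B1 = {1, 3}  B2 = {2, 3}  B3 = {1, 4}
Tree: B1–B2, B1–B3

Every bag has size at most 2, so the width is 2 − 1 = 1 and tw(G) ≤ 1. G has an edge, so its treewidth is at least 1. Combining the bounds, tw(G) = 1.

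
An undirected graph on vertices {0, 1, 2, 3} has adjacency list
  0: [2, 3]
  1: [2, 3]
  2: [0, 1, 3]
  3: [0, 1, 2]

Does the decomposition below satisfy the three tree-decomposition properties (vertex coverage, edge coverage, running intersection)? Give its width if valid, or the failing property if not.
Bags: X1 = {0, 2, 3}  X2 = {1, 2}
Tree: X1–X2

No — edge (3,1) lies in no bag.

A tree decomposition must satisfy three properties: every vertex lies in some bag; for every edge, both endpoints lie together in some bag; and for every vertex, the bags containing it form a connected subtree. Here edge (3,1) lies in no bag, so the decomposition is invalid.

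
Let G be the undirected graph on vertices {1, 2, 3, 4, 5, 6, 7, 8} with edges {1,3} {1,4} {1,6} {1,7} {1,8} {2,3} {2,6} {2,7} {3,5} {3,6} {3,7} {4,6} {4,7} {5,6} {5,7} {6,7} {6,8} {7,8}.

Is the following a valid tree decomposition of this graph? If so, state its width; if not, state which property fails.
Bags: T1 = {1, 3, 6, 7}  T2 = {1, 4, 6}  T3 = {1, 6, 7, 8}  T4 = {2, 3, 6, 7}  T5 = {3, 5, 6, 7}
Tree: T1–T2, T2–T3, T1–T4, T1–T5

A tree decomposition must satisfy three properties: every vertex lies in some bag; for every edge, both endpoints lie together in some bag; and for every vertex, the bags containing it form a connected subtree. Here edge (7,4) lies in no bag, so the decomposition is invalid.

No — edge (7,4) lies in no bag.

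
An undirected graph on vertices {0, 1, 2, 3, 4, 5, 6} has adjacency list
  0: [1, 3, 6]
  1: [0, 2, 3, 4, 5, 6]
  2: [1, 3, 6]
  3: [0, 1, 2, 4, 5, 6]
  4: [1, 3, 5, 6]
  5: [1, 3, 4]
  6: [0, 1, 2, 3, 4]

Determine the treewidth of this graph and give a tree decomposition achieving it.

Treewidth 3.
Bags: B1 = {1, 3, 4, 6}  B2 = {0, 1, 3, 6}  B3 = {1, 2, 3, 6}  B4 = {1, 3, 4, 5}
Tree: B1–B2, B1–B3, B1–B4

Each bag holds 4 vertices, so the decomposition has width 3, which upper-bounds the treewidth. For the lower bound, the 4 vertices {1, 3, 4, 5} are pairwise adjacent, and any tree decomposition puts a clique entirely inside one bag — forcing width ≥ 3. Therefore the treewidth is 3.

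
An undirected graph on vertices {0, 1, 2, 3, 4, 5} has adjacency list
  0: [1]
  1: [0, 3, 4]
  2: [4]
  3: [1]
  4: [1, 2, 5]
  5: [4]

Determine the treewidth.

A width-1 tree decomposition is:
Bags: B1 = {4, 5}  B2 = {2, 4}  B3 = {1, 4}  B4 = {1, 3}  B5 = {0, 1}
Tree: B1–B2, B2–B3, B3–B4, B3–B5
Every bag has size at most 2, so the width is 2 − 1 = 1 and tw(G) ≤ 1. Since G has at least one edge (e.g. 4–5), it is not an edgeless graph, so tw(G) ≥ 1. The upper and lower bounds meet at 1, so that is the treewidth.

1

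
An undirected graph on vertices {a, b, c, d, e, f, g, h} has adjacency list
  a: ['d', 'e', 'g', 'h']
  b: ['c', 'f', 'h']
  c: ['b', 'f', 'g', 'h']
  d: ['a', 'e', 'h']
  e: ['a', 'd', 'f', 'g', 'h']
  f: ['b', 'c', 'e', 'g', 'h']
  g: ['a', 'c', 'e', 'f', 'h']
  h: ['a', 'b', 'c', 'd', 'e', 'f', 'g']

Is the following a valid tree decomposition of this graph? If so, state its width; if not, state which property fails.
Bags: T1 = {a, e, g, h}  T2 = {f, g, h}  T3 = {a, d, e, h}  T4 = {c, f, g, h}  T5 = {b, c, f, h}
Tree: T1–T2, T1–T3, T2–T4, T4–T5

A tree decomposition must satisfy three properties: every vertex lies in some bag; for every edge, both endpoints lie together in some bag; and for every vertex, the bags containing it form a connected subtree. Here edge (e,f) lies in no bag, so the decomposition is invalid.

No — edge (e,f) lies in no bag.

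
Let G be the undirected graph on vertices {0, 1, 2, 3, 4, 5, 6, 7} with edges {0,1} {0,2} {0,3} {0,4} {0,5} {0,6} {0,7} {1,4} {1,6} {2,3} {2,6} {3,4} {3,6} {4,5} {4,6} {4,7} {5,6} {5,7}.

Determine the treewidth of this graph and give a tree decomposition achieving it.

Each bag holds 4 vertices, so the decomposition has width 3, which upper-bounds the treewidth. Conversely, {0, 2, 3, 6} is a clique of size 4, and the vertices of any clique must share a bag in every tree decomposition; so some bag has ≥ 4 vertices and tw(G) ≥ 3. Combining the bounds, tw(G) = 3.

Treewidth 3.
One such decomposition:
Bags: B1 = {0, 4, 5, 6}  B2 = {0, 3, 4, 6}  B3 = {0, 1, 4, 6}  B4 = {0, 4, 5, 7}  B5 = {0, 2, 3, 6}
Tree: B1–B2, B1–B3, B1–B4, B2–B5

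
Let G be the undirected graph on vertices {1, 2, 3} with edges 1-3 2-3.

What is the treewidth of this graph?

1

A width-1 tree decomposition is:
Bags: B1 = {1, 3}  B2 = {2, 3}
Tree: B1–B2
The largest bag has 2 vertices, giving width 1; this decomposition certifies tw(G) ≤ 1. G has an edge, so its treewidth is at least 1. Hence tw(G) = 1 exactly.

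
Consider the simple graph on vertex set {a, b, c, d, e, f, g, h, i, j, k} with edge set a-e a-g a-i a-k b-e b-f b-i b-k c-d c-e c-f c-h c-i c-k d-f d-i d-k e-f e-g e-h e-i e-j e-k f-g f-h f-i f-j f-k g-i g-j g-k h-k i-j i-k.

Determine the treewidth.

A width-4 tree decomposition is:
Bags: B1 = {e, f, g, i, k}  B2 = {a, e, g, i, k}  B3 = {e, f, g, i, j}  B4 = {c, e, f, i, k}  B5 = {c, d, f, i, k}  B6 = {c, e, f, h, k}  B7 = {b, e, f, i, k}
Tree: B1–B2, B1–B3, B1–B4, B4–B5, B4–B6, B1–B7
Every bag has size at most 5, so the width is 5 − 1 = 4 and tw(G) ≤ 4. Conversely, {a, e, g, i, k} is a clique of size 5, and the vertices of any clique must share a bag in every tree decomposition; so some bag has ≥ 5 vertices and tw(G) ≥ 4. Therefore the treewidth is 4.

4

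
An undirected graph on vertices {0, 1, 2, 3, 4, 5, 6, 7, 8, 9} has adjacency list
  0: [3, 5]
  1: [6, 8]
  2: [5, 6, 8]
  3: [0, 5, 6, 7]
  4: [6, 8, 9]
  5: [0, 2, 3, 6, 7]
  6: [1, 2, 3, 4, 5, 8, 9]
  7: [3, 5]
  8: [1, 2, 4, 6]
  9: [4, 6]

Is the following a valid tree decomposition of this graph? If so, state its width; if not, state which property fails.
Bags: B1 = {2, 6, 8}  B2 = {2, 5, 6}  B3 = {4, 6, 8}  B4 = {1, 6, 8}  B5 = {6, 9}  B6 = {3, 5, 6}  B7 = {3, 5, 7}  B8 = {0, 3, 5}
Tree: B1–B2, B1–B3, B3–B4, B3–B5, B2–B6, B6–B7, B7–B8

No — edge (4,9) lies in no bag.

A tree decomposition must satisfy three properties: every vertex lies in some bag; for every edge, both endpoints lie together in some bag; and for every vertex, the bags containing it form a connected subtree. Here edge (4,9) lies in no bag, so the decomposition is invalid.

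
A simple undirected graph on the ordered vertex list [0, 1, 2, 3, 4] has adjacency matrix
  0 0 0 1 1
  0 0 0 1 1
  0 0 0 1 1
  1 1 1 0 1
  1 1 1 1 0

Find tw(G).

A width-2 tree decomposition is:
Bags: B1 = {0, 3, 4}  B2 = {1, 3, 4}  B3 = {2, 3, 4}
Tree: B1–B2, B1–B3
The largest bag has 3 vertices, giving width 2; this decomposition certifies tw(G) ≤ 2. On the other hand G contains the 3-clique {0, 3, 4}. A clique must lie in a single bag of any decomposition, so no decomposition can have width below 2. Combining the bounds, tw(G) = 2.

2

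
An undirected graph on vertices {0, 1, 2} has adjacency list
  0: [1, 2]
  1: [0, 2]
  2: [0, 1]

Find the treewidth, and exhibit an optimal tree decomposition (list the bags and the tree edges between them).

A single bag containing all 3 vertices is trivially a valid decomposition of width 2. For the lower bound, the 3 vertices {0, 1, 2} are pairwise adjacent, and any tree decomposition puts a clique entirely inside one bag — forcing width ≥ 2. Combining the bounds, tw(G) = 2.

Treewidth 2.
One such decomposition:
Bags: B1 = {0, 1, 2}
Tree: (single bag)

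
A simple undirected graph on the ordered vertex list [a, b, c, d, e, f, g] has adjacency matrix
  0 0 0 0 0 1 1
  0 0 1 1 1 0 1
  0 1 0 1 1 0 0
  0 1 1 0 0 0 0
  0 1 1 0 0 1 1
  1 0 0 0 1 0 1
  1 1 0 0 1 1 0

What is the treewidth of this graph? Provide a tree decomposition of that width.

Treewidth 2.
Bags: B1 = {b, e, g}  B2 = {b, c, e}  B3 = {e, f, g}  B4 = {a, f, g}  B5 = {b, c, d}
Tree: B1–B2, B1–B3, B3–B4, B2–B5

Each bag holds 3 vertices, so the decomposition has width 2, which upper-bounds the treewidth. On the other hand G contains the 3-clique {b, c, d}. A clique must lie in a single bag of any decomposition, so no decomposition can have width below 2. The upper and lower bounds meet at 2, so that is the treewidth.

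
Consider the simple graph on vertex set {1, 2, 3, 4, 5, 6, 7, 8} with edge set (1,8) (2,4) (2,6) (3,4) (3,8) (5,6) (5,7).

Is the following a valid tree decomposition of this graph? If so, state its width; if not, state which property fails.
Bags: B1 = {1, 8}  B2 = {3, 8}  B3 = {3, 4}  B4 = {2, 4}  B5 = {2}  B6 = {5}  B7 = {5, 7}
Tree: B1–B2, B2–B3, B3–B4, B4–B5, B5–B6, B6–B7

No — vertex 6 appears in no bag.

A tree decomposition must satisfy three properties: every vertex lies in some bag; for every edge, both endpoints lie together in some bag; and for every vertex, the bags containing it form a connected subtree. Here vertex 6 appears in no bag, so the decomposition is invalid.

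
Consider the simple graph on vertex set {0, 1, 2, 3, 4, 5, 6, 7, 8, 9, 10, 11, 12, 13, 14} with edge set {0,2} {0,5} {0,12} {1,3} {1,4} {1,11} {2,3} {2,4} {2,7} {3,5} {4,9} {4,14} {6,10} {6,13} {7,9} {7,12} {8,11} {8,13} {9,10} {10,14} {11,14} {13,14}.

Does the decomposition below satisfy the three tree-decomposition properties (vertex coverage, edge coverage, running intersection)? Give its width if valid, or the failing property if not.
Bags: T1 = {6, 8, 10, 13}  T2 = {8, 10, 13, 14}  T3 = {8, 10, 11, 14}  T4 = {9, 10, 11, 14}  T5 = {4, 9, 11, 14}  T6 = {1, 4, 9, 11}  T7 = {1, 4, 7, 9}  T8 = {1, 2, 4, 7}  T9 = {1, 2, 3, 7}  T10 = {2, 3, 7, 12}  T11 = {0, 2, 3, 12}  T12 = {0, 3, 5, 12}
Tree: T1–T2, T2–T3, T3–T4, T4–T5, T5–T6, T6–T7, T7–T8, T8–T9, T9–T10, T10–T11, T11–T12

Yes; width 3.

Checking the three conditions: (i) the bags cover all of {0, 1, 2, 3, 4, 5, 6, 7, 8, 9, 10, 11, 12, 13, 14}; (ii) for each edge, some bag contains both endpoints; (iii) the bags containing any fixed vertex form a subtree. All hold, so the decomposition is valid with width 4 − 1 = 3.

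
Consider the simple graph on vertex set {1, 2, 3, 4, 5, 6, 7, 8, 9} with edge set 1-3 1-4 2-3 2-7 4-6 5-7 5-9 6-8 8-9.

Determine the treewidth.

2

A width-2 tree decomposition is:
Bags: B1 = {2, 3, 7}  B2 = {1, 3, 7}  B3 = {1, 4, 7}  B4 = {4, 6, 7}  B5 = {6, 7, 8}  B6 = {7, 8, 9}  B7 = {5, 7, 9}
Tree: B1–B2, B2–B3, B3–B4, B4–B5, B5–B6, B6–B7
The largest bag has 3 vertices, giving width 2; this decomposition certifies tw(G) ≤ 2. For the lower bound, G contains the cycle 7–2–3–1–4–6–8–9–5–7, so G is not a forest; only forests have treewidth ≤ 1, hence tw(G) ≥ 2. Therefore the treewidth is 2.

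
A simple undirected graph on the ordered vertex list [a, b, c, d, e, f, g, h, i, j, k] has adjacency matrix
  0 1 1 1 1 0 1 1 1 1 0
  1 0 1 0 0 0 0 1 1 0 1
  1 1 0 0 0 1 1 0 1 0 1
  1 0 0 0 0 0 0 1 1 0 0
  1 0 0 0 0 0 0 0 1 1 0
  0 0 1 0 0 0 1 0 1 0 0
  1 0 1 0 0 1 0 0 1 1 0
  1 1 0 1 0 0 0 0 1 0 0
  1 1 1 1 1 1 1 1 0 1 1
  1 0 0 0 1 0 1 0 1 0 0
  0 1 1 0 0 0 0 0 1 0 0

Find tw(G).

3

A width-3 tree decomposition is:
Bags: B1 = {a, b, c, i}  B2 = {a, c, g, i}  B3 = {a, g, i, j}  B4 = {a, e, i, j}  B5 = {a, b, h, i}  B6 = {b, c, i, k}  B7 = {a, d, h, i}  B8 = {c, f, g, i}
Tree: B1–B2, B2–B3, B3–B4, B1–B5, B1–B6, B5–B7, B2–B8
The largest bag has 4 vertices, giving width 3; this decomposition certifies tw(G) ≤ 3. On the other hand G contains the 4-clique {a, d, h, i}. A clique must lie in a single bag of any decomposition, so no decomposition can have width below 3. Hence tw(G) = 3 exactly.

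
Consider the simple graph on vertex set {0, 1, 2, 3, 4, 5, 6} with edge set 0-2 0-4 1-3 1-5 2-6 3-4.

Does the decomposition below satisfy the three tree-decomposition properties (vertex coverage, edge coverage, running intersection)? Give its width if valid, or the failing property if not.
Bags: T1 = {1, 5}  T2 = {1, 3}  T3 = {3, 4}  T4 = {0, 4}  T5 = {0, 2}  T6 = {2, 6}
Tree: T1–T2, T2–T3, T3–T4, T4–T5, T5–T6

Checking the three conditions: (i) the bags cover all of {0, 1, 2, 3, 4, 5, 6}; (ii) for each edge, some bag contains both endpoints; (iii) the bags containing any fixed vertex form a subtree. All hold, so the decomposition is valid with width 2 − 1 = 1.

Yes; width 1.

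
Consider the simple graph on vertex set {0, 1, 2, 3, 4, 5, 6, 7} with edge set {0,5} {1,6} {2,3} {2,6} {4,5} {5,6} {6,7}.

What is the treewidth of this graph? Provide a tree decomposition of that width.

Treewidth 1.
One optimal decomposition is:
Bags: B1 = {4, 5}  B2 = {0, 5}  B3 = {5, 6}  B4 = {2, 6}  B5 = {6, 7}  B6 = {2, 3}  B7 = {1, 6}
Tree: B1–B2, B2–B3, B3–B4, B4–B5, B4–B6, B4–B7

The largest bag has 2 vertices, giving width 1; this decomposition certifies tw(G) ≤ 1. Any graph with an edge has treewidth ≥ 1, and G has the edge 4–5. Hence tw(G) = 1 exactly.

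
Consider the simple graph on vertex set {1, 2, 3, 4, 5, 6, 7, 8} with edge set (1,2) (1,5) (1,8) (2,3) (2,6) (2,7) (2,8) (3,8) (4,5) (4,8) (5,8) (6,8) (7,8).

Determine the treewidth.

2

A width-2 tree decomposition is:
Bags: B1 = {1, 2, 8}  B2 = {1, 5, 8}  B3 = {2, 3, 8}  B4 = {2, 6, 8}  B5 = {4, 5, 8}  B6 = {2, 7, 8}
Tree: B1–B2, B1–B3, B3–B4, B2–B5, B1–B6
Every bag has size at most 3, so the width is 3 − 1 = 2 and tw(G) ≤ 2. For the lower bound, the 3 vertices {1, 2, 8} are pairwise adjacent, and any tree decomposition puts a clique entirely inside one bag — forcing width ≥ 2. Combining the bounds, tw(G) = 2.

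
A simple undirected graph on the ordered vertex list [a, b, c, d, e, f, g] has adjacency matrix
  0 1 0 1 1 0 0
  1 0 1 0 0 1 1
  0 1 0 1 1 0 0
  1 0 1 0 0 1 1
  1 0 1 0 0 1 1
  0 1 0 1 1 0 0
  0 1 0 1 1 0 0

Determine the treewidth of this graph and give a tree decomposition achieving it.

Treewidth 3.
One optimal decomposition is:
Bags: B1 = {b, c, d, e}  B2 = {b, d, e, f}  B3 = {b, d, e, g}  B4 = {a, b, d, e}
Tree: B1–B2, B2–B3, B3–B4

The largest bag has 4 vertices, giving width 3; this decomposition certifies tw(G) ≤ 3. For the lower bound: the 4 vertex sets {b,c}, {d,f}, {e}, {g} are disjoint, each induces a connected subgraph, and every pair is joined by at least one edge of G. Contracting each set to a single vertex therefore yields K_{4} as a minor, and since treewidth is minor-monotone, tw(G) ≥ tw(K_{4}) = 3. Therefore the treewidth is 3.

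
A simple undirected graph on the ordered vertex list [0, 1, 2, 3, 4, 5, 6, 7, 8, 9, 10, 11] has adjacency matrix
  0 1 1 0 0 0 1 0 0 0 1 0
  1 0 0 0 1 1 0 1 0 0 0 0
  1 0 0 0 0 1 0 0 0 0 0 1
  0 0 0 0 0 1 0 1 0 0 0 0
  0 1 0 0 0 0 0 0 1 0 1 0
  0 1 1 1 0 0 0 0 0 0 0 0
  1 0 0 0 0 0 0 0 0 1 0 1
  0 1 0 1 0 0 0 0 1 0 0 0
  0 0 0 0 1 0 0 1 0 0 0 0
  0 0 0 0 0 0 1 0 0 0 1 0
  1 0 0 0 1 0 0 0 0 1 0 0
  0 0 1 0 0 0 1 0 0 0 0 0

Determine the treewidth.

A width-3 tree decomposition is:
Bags: B1 = {2, 6, 9, 11}  B2 = {0, 2, 6, 9}  B3 = {0, 2, 9, 10}  B4 = {0, 2, 5, 10}  B5 = {0, 1, 5, 10}  B6 = {1, 4, 5, 10}  B7 = {1, 3, 4, 5}  B8 = {1, 3, 4, 7}  B9 = {3, 4, 7, 8}
Tree: B1–B2, B2–B3, B3–B4, B4–B5, B5–B6, B6–B7, B7–B8, B8–B9
The largest bag has 4 vertices, giving width 3; this decomposition certifies tw(G) ≤ 3. For the lower bound: the 4 vertex sets {6,9,11}, {2}, {0}, {1,4,5,10} are disjoint, each induces a connected subgraph, and every pair is joined by at least one edge of G. Contracting each set to a single vertex therefore yields K_{4} as a minor, and since treewidth is minor-monotone, tw(G) ≥ tw(K_{4}) = 3. Combining the bounds, tw(G) = 3.

3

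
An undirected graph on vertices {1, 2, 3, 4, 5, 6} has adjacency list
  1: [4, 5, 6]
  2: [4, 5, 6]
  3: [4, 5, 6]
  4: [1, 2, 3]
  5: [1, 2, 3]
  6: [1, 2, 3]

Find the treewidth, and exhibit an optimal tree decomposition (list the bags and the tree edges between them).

The largest bag has 4 vertices, giving width 3; this decomposition certifies tw(G) ≤ 3. For the lower bound: the 4 vertex sets {2,4}, {1,5}, {3}, {6} are disjoint, each induces a connected subgraph, and every pair is joined by at least one edge of G. Contracting each set to a single vertex therefore yields K_{4} as a minor, and since treewidth is minor-monotone, tw(G) ≥ tw(K_{4}) = 3. Hence tw(G) = 3 exactly.

Treewidth 3.
One such decomposition:
Bags: B1 = {1, 2, 3, 4}  B2 = {1, 2, 3, 5}  B3 = {1, 2, 3, 6}
Tree: B1–B2, B2–B3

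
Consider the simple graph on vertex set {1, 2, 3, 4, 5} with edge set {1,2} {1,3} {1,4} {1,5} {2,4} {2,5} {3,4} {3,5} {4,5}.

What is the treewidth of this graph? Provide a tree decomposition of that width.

The largest bag has 4 vertices, giving width 3; this decomposition certifies tw(G) ≤ 3. On the other hand G contains the 4-clique {1, 2, 4, 5}. A clique must lie in a single bag of any decomposition, so no decomposition can have width below 3. Hence tw(G) = 3 exactly.

Treewidth 3.
One such decomposition:
Bags: B1 = {1, 2, 4, 5}  B2 = {1, 3, 4, 5}
Tree: B1–B2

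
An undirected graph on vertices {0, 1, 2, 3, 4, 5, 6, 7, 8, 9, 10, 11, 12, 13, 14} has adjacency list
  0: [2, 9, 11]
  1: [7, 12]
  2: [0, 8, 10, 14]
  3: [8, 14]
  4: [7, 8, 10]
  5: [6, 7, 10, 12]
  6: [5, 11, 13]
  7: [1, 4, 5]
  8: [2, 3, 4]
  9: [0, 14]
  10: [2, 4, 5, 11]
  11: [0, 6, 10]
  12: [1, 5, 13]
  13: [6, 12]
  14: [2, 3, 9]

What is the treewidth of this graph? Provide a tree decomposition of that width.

Every bag has size at most 4, so the width is 4 − 1 = 3 and tw(G) ≤ 3. For the lower bound: the 4 vertex sets {3,9,14}, {0}, {2}, {4,8,10,11} are disjoint, each induces a connected subgraph, and every pair is joined by at least one edge of G. Contracting each set to a single vertex therefore yields K_{4} as a minor, and since treewidth is minor-monotone, tw(G) ≥ tw(K_{4}) = 3. Hence tw(G) = 3 exactly.

Treewidth 3.
One optimal decomposition is:
Bags: B1 = {0, 3, 9, 14}  B2 = {0, 2, 3, 14}  B3 = {0, 2, 3, 8}  B4 = {0, 2, 8, 11}  B5 = {2, 8, 10, 11}  B6 = {4, 8, 10, 11}  B7 = {4, 6, 10, 11}  B8 = {4, 5, 6, 10}  B9 = {4, 5, 6, 7}  B10 = {5, 6, 7, 13}  B11 = {5, 7, 12, 13}  B12 = {1, 7, 12, 13}
Tree: B1–B2, B2–B3, B3–B4, B4–B5, B5–B6, B6–B7, B7–B8, B8–B9, B9–B10, B10–B11, B11–B12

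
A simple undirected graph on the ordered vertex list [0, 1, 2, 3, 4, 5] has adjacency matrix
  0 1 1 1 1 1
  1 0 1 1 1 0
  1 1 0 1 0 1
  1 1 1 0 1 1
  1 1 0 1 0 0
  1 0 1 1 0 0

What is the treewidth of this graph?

3

A width-3 tree decomposition is:
Bags: B1 = {0, 1, 3, 4}  B2 = {0, 1, 2, 3}  B3 = {0, 2, 3, 5}
Tree: B1–B2, B2–B3
Each bag holds 4 vertices, so the decomposition has width 3, which upper-bounds the treewidth. Conversely, {0, 1, 2, 3} is a clique of size 4, and the vertices of any clique must share a bag in every tree decomposition; so some bag has ≥ 4 vertices and tw(G) ≥ 3. Hence tw(G) = 3 exactly.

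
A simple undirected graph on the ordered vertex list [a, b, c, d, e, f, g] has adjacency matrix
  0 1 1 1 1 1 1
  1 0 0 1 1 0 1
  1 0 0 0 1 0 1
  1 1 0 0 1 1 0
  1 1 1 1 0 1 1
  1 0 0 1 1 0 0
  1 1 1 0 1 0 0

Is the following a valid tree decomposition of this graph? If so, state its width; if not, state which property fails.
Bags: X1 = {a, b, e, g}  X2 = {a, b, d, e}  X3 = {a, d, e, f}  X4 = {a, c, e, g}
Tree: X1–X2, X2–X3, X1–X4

Vertex coverage: the bags together contain {a, b, c, d, e, f, g}, the full vertex set. Edge coverage: each edge of G has both endpoints in at least one bag. Running intersection: for every vertex, the bags containing it form a connected subtree. All three properties hold, so this is a valid tree decomposition of width max|bag| − 1 = 3, and hence tw(G) ≤ 3.

Yes; width 3.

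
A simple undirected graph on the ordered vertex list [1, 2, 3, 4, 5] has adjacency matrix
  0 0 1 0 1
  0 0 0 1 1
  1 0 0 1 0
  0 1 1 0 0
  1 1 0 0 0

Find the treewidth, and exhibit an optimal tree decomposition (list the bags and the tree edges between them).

Treewidth 2.
Bags: B1 = {1, 2, 5}  B2 = {1, 2, 4}  B3 = {1, 3, 4}
Tree: B1–B2, B2–B3

Every bag has size at most 3, so the width is 3 − 1 = 2 and tw(G) ≤ 2. The edges 1–5–2–4–3–1 form a cycle, so G is not a tree and its treewidth is at least 2. Hence tw(G) = 2 exactly.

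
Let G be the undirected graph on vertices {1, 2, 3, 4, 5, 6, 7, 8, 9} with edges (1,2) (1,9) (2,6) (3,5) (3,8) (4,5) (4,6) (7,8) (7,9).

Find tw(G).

A width-2 tree decomposition is:
Bags: B1 = {3, 4, 5}  B2 = {3, 4, 6}  B3 = {2, 3, 6}  B4 = {1, 2, 3}  B5 = {1, 3, 9}  B6 = {3, 7, 9}  B7 = {3, 7, 8}
Tree: B1–B2, B2–B3, B3–B4, B4–B5, B5–B6, B6–B7
Each bag holds 3 vertices, so the decomposition has width 2, which upper-bounds the treewidth. The edges 3–5–4–6–2–1–9–7–8–3 form a cycle, so G is not a tree and its treewidth is at least 2. Hence tw(G) = 2 exactly.

2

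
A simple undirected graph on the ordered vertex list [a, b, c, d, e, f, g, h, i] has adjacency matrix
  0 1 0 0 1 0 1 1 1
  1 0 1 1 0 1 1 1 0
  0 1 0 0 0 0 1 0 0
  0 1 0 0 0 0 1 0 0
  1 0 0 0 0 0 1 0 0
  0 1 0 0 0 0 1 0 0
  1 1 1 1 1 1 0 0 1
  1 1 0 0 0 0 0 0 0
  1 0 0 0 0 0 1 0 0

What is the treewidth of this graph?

2

A width-2 tree decomposition is:
Bags: B1 = {a, b, g}  B2 = {a, b, h}  B3 = {b, f, g}  B4 = {b, c, g}  B5 = {a, g, i}  B6 = {a, e, g}  B7 = {b, d, g}
Tree: B1–B2, B1–B3, B3–B4, B1–B5, B1–B6, B1–B7
The largest bag has 3 vertices, giving width 2; this decomposition certifies tw(G) ≤ 2. On the other hand G contains the 3-clique {a, e, g}. A clique must lie in a single bag of any decomposition, so no decomposition can have width below 2. Therefore the treewidth is 2.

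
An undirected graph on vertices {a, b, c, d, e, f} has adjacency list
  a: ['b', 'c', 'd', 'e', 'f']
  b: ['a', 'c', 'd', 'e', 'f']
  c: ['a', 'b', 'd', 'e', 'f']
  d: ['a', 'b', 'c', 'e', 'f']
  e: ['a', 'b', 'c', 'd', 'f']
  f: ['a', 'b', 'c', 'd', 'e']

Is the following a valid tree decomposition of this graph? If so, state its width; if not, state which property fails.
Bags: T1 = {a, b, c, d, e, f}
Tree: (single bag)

Yes; width 5.

Checking the three conditions: (i) the bags cover all of {a, b, c, d, e, f}; (ii) for each edge, some bag contains both endpoints; (iii) the bags containing any fixed vertex form a subtree. All hold, so the decomposition is valid with width 6 − 1 = 5.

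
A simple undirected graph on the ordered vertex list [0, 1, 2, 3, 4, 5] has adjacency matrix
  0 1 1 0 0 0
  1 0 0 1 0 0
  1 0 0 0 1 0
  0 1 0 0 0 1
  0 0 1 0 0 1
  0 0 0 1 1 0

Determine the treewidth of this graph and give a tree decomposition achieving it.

Each bag holds 3 vertices, so the decomposition has width 2, which upper-bounds the treewidth. Since 3–1–0–2–4–5–3 is a cycle in G, G is not acyclic. Forests are exactly the graphs of treewidth ≤ 1, so tw(G) ≥ 2. Therefore the treewidth is 2.

Treewidth 2.
One such decomposition:
Bags: B1 = {0, 1, 3}  B2 = {0, 2, 3}  B3 = {2, 3, 4}  B4 = {3, 4, 5}
Tree: B1–B2, B2–B3, B3–B4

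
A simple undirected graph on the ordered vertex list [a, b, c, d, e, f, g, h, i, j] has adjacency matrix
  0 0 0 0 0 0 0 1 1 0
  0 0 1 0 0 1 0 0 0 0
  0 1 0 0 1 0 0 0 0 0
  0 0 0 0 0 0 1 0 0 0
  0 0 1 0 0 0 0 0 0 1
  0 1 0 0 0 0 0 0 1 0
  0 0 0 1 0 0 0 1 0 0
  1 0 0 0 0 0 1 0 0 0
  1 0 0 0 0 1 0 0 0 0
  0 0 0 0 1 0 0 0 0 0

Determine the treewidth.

A width-1 tree decomposition is:
Bags: B1 = {d, g}  B2 = {g, h}  B3 = {a, h}  B4 = {a, i}  B5 = {f, i}  B6 = {b, f}  B7 = {b, c}  B8 = {c, e}  B9 = {e, j}
Tree: B1–B2, B2–B3, B3–B4, B4–B5, B5–B6, B6–B7, B7–B8, B8–B9
The largest bag has 2 vertices, giving width 1; this decomposition certifies tw(G) ≤ 1. Any graph with an edge has treewidth ≥ 1, and G has the edge d–g. Hence tw(G) = 1 exactly.

1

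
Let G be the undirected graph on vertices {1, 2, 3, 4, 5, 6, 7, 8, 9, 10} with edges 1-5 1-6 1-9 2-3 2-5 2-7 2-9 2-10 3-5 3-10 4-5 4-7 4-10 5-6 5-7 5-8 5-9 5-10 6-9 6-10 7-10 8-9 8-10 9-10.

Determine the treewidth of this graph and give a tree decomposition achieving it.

Every bag has size at most 4, so the width is 4 − 1 = 3 and tw(G) ≤ 3. Conversely, {1, 5, 6, 9} is a clique of size 4, and the vertices of any clique must share a bag in every tree decomposition; so some bag has ≥ 4 vertices and tw(G) ≥ 3. Therefore the treewidth is 3.

Treewidth 3.
Bags: B1 = {2, 5, 9, 10}  B2 = {5, 6, 9, 10}  B3 = {2, 5, 7, 10}  B4 = {5, 8, 9, 10}  B5 = {2, 3, 5, 10}  B6 = {4, 5, 7, 10}  B7 = {1, 5, 6, 9}
Tree: B1–B2, B1–B3, B2–B4, B1–B5, B3–B6, B2–B7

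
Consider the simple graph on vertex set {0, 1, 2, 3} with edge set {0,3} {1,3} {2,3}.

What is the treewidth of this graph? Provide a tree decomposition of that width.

Every bag has size at most 2, so the width is 2 − 1 = 1 and tw(G) ≤ 1. Since G has at least one edge (e.g. 3–1), it is not an edgeless graph, so tw(G) ≥ 1. Hence tw(G) = 1 exactly.

Treewidth 1.
One optimal decomposition is:
Bags: B1 = {1, 3}  B2 = {2, 3}  B3 = {0, 3}
Tree: B1–B2, B2–B3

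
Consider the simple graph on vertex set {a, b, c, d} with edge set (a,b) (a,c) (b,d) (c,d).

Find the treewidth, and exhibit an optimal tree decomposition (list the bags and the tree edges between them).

Treewidth 2.
Bags: B1 = {b, c, d}  B2 = {a, b, c}
Tree: B1–B2

The largest bag has 3 vertices, giving width 2; this decomposition certifies tw(G) ≤ 2. The edges b–d–c–a–b form a cycle, so G is not a tree and its treewidth is at least 2. The upper and lower bounds meet at 2, so that is the treewidth.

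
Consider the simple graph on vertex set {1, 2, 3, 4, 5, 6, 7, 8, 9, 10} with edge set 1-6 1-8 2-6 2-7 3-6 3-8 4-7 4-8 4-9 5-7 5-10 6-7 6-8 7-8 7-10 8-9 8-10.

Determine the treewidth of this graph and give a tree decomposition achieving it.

The largest bag has 3 vertices, giving width 2; this decomposition certifies tw(G) ≤ 2. Conversely, {4, 8, 9} is a clique of size 3, and the vertices of any clique must share a bag in every tree decomposition; so some bag has ≥ 3 vertices and tw(G) ≥ 2. Combining the bounds, tw(G) = 2.

Treewidth 2.
Bags: B1 = {4, 7, 8}  B2 = {6, 7, 8}  B3 = {7, 8, 10}  B4 = {5, 7, 10}  B5 = {2, 6, 7}  B6 = {3, 6, 8}  B7 = {4, 8, 9}  B8 = {1, 6, 8}
Tree: B1–B2, B2–B3, B3–B4, B2–B5, B2–B6, B1–B7, B2–B8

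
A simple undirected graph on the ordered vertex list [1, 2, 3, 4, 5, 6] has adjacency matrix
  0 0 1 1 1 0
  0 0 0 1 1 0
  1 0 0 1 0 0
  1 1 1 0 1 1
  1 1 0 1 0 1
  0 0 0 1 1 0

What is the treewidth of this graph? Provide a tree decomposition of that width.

Treewidth 2.
One such decomposition:
Bags: B1 = {1, 3, 4}  B2 = {1, 4, 5}  B3 = {2, 4, 5}  B4 = {4, 5, 6}
Tree: B1–B2, B2–B3, B2–B4

Every bag has size at most 3, so the width is 3 − 1 = 2 and tw(G) ≤ 2. On the other hand G contains the 3-clique {1, 3, 4}. A clique must lie in a single bag of any decomposition, so no decomposition can have width below 2. Combining the bounds, tw(G) = 2.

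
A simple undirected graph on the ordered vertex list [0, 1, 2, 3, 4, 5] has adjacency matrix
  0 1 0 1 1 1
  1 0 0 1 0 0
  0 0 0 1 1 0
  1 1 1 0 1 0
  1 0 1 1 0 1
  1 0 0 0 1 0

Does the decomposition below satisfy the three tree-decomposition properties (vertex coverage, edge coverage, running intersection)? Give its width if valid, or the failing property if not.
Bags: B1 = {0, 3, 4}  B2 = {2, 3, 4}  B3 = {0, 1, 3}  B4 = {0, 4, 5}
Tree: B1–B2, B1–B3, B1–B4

Vertex coverage: the bags together contain {0, 1, 2, 3, 4, 5}, the full vertex set. Edge coverage: each edge of G has both endpoints in at least one bag. Running intersection: for every vertex, the bags containing it form a connected subtree. All three properties hold, so this is a valid tree decomposition of width max|bag| − 1 = 2, and hence tw(G) ≤ 2.

Yes; width 2.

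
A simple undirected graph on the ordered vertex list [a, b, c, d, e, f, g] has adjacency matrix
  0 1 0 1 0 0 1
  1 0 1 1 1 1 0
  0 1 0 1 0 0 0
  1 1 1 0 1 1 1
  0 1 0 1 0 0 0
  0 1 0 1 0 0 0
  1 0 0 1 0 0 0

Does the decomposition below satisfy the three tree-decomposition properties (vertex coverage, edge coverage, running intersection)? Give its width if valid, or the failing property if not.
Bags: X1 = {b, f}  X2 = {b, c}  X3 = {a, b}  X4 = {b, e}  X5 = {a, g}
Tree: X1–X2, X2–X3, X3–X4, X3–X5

No — vertex d appears in no bag.

A tree decomposition must satisfy three properties: every vertex lies in some bag; for every edge, both endpoints lie together in some bag; and for every vertex, the bags containing it form a connected subtree. Here vertex d appears in no bag, so the decomposition is invalid.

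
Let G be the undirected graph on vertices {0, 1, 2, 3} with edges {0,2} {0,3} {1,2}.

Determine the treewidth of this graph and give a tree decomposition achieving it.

Every bag has size at most 2, so the width is 2 − 1 = 1 and tw(G) ≤ 1. Since G has at least one edge (e.g. 2–0), it is not an edgeless graph, so tw(G) ≥ 1. Therefore the treewidth is 1.

Treewidth 1.
Bags: B1 = {0, 2}  B2 = {0, 3}  B3 = {1, 2}
Tree: B1–B2, B1–B3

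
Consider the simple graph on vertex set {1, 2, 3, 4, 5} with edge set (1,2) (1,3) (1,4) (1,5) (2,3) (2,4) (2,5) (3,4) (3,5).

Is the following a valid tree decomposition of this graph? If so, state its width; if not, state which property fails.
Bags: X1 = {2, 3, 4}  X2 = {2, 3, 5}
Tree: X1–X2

No — vertex 1 appears in no bag.

A tree decomposition must satisfy three properties: every vertex lies in some bag; for every edge, both endpoints lie together in some bag; and for every vertex, the bags containing it form a connected subtree. Here vertex 1 appears in no bag, so the decomposition is invalid.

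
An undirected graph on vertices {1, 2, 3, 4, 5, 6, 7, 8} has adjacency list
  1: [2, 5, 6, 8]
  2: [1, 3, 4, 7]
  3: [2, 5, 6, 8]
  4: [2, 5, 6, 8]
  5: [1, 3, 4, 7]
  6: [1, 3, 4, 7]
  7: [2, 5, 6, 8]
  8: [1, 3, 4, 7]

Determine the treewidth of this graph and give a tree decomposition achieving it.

Each bag holds 5 vertices, so the decomposition has width 4, which upper-bounds the treewidth. For the lower bound: the 5 vertex sets {2,3}, {1,6}, {7,8}, {5}, {4} are disjoint, each induces a connected subgraph, and every pair is joined by at least one edge of G. Contracting each set to a single vertex therefore yields K_{5} as a minor, and since treewidth is minor-monotone, tw(G) ≥ tw(K_{5}) = 4. The upper and lower bounds meet at 4, so that is the treewidth.

Treewidth 4.
One such decomposition:
Bags: B1 = {2, 3, 5, 6, 8}  B2 = {1, 2, 5, 6, 8}  B3 = {2, 5, 6, 7, 8}  B4 = {2, 4, 5, 6, 8}
Tree: B1–B2, B2–B3, B3–B4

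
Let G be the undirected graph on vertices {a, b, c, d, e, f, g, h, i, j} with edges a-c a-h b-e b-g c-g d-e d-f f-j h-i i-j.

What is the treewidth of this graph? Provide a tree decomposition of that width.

Treewidth 2.
One optimal decomposition is:
Bags: B1 = {h, i, j}  B2 = {a, h, j}  B3 = {a, c, j}  B4 = {c, g, j}  B5 = {b, g, j}  B6 = {b, e, j}  B7 = {d, e, j}  B8 = {d, f, j}
Tree: B1–B2, B2–B3, B3–B4, B4–B5, B5–B6, B6–B7, B7–B8

Each bag holds 3 vertices, so the decomposition has width 2, which upper-bounds the treewidth. Since j–i–h–a–c–g–b–e–d–f–j is a cycle in G, G is not acyclic. Forests are exactly the graphs of treewidth ≤ 1, so tw(G) ≥ 2. Hence tw(G) = 2 exactly.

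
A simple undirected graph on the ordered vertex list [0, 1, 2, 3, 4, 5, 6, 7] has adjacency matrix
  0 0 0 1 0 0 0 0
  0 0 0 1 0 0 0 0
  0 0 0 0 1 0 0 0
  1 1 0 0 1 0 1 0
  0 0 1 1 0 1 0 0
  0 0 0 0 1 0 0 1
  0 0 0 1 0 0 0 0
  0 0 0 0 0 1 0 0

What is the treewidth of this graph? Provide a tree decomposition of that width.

Every bag has size at most 2, so the width is 2 − 1 = 1 and tw(G) ≤ 1. G has an edge, so its treewidth is at least 1. Combining the bounds, tw(G) = 1.

Treewidth 1.
Bags: B1 = {4, 5}  B2 = {2, 4}  B3 = {3, 4}  B4 = {3, 6}  B5 = {1, 3}  B6 = {5, 7}  B7 = {0, 3}
Tree: B1–B2, B2–B3, B3–B4, B4–B5, B1–B6, B5–B7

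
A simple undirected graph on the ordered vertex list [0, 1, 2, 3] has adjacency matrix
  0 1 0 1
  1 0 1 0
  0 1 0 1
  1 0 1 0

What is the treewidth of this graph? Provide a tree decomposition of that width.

Treewidth 2.
Bags: B1 = {0, 1, 3}  B2 = {1, 2, 3}
Tree: B1–B2

Every bag has size at most 3, so the width is 3 − 1 = 2 and tw(G) ≤ 2. The edges 3–0–1–2–3 form a cycle, so G is not a tree and its treewidth is at least 2. Combining the bounds, tw(G) = 2.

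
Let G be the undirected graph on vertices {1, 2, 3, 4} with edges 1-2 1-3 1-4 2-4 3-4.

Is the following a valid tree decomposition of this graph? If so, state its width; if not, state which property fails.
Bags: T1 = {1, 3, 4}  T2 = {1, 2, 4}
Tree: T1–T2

Vertex coverage: the bags together contain {1, 2, 3, 4}, the full vertex set. Edge coverage: each edge of G has both endpoints in at least one bag. Running intersection: for every vertex, the bags containing it form a connected subtree. All three properties hold, so this is a valid tree decomposition of width max|bag| − 1 = 2, and hence tw(G) ≤ 2.

Yes; width 2.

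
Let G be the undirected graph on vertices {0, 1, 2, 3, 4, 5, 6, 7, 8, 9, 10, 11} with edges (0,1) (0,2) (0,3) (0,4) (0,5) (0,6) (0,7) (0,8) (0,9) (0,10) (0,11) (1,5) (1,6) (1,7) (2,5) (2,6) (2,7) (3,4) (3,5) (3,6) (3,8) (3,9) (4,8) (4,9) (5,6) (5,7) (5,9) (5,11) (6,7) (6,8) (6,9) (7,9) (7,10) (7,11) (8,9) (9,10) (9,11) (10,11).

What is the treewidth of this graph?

A width-4 tree decomposition is:
Bags: B1 = {0, 3, 6, 8, 9}  B2 = {0, 3, 5, 6, 9}  B3 = {0, 5, 6, 7, 9}  B4 = {0, 5, 7, 9, 11}  B5 = {0, 1, 5, 6, 7}  B6 = {0, 7, 9, 10, 11}  B7 = {0, 3, 4, 8, 9}  B8 = {0, 2, 5, 6, 7}
Tree: B1–B2, B2–B3, B3–B4, B3–B5, B4–B6, B1–B7, B3–B8
Each bag holds 5 vertices, so the decomposition has width 4, which upper-bounds the treewidth. Conversely, {0, 1, 5, 6, 7} is a clique of size 5, and the vertices of any clique must share a bag in every tree decomposition; so some bag has ≥ 5 vertices and tw(G) ≥ 4. The upper and lower bounds meet at 4, so that is the treewidth.

4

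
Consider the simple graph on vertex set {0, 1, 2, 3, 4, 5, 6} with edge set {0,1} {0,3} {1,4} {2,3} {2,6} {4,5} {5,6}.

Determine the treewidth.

2

A width-2 tree decomposition is:
Bags: B1 = {0, 1, 4}  B2 = {0, 3, 4}  B3 = {2, 3, 4}  B4 = {2, 4, 6}  B5 = {4, 5, 6}
Tree: B1–B2, B2–B3, B3–B4, B4–B5
The largest bag has 3 vertices, giving width 2; this decomposition certifies tw(G) ≤ 2. For the lower bound, G contains the cycle 4–1–0–3–2–6–5–4, so G is not a forest; only forests have treewidth ≤ 1, hence tw(G) ≥ 2. Hence tw(G) = 2 exactly.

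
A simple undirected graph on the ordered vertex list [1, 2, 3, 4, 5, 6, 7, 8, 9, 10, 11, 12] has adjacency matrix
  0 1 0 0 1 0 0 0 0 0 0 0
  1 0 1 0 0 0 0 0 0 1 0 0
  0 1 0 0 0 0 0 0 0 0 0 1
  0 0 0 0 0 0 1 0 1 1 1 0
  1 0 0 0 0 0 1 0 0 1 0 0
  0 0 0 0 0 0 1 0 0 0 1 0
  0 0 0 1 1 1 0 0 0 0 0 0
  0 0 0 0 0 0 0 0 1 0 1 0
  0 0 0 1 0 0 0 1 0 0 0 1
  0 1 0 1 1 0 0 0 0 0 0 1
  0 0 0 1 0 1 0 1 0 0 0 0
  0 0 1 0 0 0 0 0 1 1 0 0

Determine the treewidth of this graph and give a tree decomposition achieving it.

Every bag has size at most 4, so the width is 4 − 1 = 3 and tw(G) ≤ 3. For the lower bound: the 4 vertex sets {1,2,3}, {5}, {10}, {4,7,9,12} are disjoint, each induces a connected subgraph, and every pair is joined by at least one edge of G. Contracting each set to a single vertex therefore yields K_{4} as a minor, and since treewidth is minor-monotone, tw(G) ≥ tw(K_{4}) = 3. The upper and lower bounds meet at 3, so that is the treewidth.

Treewidth 3.
One optimal decomposition is:
Bags: B1 = {1, 2, 3, 5}  B2 = {2, 3, 5, 10}  B3 = {3, 5, 10, 12}  B4 = {5, 7, 10, 12}  B5 = {4, 7, 10, 12}  B6 = {4, 7, 9, 12}  B7 = {4, 6, 7, 9}  B8 = {4, 6, 9, 11}  B9 = {6, 8, 9, 11}
Tree: B1–B2, B2–B3, B3–B4, B4–B5, B5–B6, B6–B7, B7–B8, B8–B9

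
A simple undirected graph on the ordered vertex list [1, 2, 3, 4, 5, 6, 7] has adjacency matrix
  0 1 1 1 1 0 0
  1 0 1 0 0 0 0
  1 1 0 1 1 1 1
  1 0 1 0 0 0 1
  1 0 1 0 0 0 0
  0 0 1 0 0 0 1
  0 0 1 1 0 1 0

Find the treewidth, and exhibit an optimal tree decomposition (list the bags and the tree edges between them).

Each bag holds 3 vertices, so the decomposition has width 2, which upper-bounds the treewidth. On the other hand G contains the 3-clique {1, 2, 3}. A clique must lie in a single bag of any decomposition, so no decomposition can have width below 2. Therefore the treewidth is 2.

Treewidth 2.
Bags: B1 = {3, 4, 7}  B2 = {3, 6, 7}  B3 = {1, 3, 4}  B4 = {1, 3, 5}  B5 = {1, 2, 3}
Tree: B1–B2, B1–B3, B3–B4, B4–B5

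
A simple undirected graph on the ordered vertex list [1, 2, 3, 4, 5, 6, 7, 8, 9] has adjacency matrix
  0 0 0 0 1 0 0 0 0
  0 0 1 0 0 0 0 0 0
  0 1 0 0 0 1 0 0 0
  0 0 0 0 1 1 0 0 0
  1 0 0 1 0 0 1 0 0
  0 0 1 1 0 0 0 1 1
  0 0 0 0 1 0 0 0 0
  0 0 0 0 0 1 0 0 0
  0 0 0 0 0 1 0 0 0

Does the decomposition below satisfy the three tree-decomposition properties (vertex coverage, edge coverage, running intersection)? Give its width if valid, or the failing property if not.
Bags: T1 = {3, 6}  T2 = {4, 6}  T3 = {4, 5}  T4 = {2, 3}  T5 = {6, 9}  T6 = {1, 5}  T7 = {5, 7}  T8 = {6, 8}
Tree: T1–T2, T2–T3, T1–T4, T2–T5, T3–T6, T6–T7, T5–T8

Yes; width 1.

Vertex coverage: the bags together contain {1, 2, 3, 4, 5, 6, 7, 8, 9}, the full vertex set. Edge coverage: each edge of G has both endpoints in at least one bag. Running intersection: for every vertex, the bags containing it form a connected subtree. All three properties hold, so this is a valid tree decomposition of width max|bag| − 1 = 1, and hence tw(G) ≤ 1.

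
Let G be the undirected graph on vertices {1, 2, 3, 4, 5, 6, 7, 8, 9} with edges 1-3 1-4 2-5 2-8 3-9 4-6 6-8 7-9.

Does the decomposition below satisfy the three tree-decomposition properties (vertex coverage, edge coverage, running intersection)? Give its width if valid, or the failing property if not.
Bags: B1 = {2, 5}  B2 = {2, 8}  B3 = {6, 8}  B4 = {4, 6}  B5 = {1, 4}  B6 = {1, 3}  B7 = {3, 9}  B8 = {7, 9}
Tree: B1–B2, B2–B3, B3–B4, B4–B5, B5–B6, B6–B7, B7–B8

Yes; width 1.

Every vertex of G appears in some bag (union = {1, 2, 3, 4, 5, 6, 7, 8, 9}); every edge is covered by a bag; and for each vertex v the set of bags containing v is connected in the bag tree. The decomposition is therefore valid. The largest bag has 2 vertices, so the width is 1.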